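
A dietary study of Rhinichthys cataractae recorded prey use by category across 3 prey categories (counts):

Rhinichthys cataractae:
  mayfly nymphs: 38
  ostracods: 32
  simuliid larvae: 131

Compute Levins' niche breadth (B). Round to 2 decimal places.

Proportions for Rhinichthys cataractae (n=201): 38/201=0.1891, 32/201=0.1592, 131/201=0.6517
Σpᵢ² = 0.1891² + 0.1592² + 0.6517² = 0.035759 + 0.025345 + 0.424713 = 0.485817
B = 1 / 0.485817 = 2.0584

2.06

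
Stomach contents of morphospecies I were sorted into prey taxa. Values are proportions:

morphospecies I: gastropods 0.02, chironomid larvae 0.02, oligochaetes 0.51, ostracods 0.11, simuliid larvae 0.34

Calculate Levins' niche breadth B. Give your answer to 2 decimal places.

2.57

Σpᵢ² = 0.02² + 0.02² + 0.51² + 0.11² + 0.34² = 0.0004 + 0.0004 + 0.2601 + 0.0121 + 0.1156 = 0.3886
B = 1 / 0.3886 = 2.5733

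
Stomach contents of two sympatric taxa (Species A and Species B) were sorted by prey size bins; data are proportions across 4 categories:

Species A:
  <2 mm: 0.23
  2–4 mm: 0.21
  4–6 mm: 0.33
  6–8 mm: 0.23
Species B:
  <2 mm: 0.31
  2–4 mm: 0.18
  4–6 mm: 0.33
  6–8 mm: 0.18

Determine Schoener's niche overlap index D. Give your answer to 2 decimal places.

Σ|p₁ᵢ − p₂ᵢ| = 0.08 + 0.03 + 0.00 + 0.05 = 0.16
D = 1 − ½ × 0.16 = 1 − 0.080 = 0.9200

0.92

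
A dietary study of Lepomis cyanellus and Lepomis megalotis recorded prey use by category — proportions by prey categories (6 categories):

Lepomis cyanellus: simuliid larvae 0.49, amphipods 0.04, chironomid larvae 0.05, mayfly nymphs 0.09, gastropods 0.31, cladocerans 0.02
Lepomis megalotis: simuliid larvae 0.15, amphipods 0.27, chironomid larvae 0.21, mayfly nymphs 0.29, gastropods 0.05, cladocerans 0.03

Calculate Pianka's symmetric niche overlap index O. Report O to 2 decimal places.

0.49

Σ p₁ᵢp₂ᵢ = 0.0735 + 0.0108 + 0.0105 + 0.0261 + 0.0155 + 0.0006 = 0.1370
Σp_1ᵢ² = 0.49² + 0.04² + 0.05² + 0.09² + 0.31² + 0.02² = 0.2401 + 0.0016 + 0.0025 + 0.0081 + 0.0961 + 0.0004 = 0.3488
Σp_2ᵢ² = 0.15² + 0.27² + 0.21² + 0.29² + 0.05² + 0.03² = 0.0225 + 0.0729 + 0.0441 + 0.0841 + 0.0025 + 0.0009 = 0.2270
O = 0.1370 / √(0.3488 × 0.2270) = 0.1370 / 0.28139 = 0.4869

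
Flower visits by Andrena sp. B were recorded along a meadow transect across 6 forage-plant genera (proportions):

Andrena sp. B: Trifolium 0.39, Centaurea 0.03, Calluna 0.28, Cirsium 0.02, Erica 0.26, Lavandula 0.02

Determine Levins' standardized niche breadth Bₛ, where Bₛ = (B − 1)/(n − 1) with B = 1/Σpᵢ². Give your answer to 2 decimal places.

0.47

Σpᵢ² = 0.39² + 0.03² + 0.28² + 0.02² + 0.26² + 0.02² = 0.1521 + 0.0009 + 0.0784 + 0.0004 + 0.0676 + 0.0004 = 0.2998
B = 1 / 0.2998 = 3.3356
Bₛ = (B − 1)/(n − 1) = (3.3356 − 1)/(6 − 1) = 2.3356/5 = 0.4671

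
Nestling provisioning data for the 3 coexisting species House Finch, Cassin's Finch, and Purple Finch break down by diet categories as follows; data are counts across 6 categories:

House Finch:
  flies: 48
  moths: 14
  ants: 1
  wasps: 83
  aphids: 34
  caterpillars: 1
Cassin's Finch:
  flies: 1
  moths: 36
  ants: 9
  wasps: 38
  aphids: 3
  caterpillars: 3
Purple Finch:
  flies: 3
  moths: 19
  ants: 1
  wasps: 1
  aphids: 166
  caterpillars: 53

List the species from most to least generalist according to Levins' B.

House Finch > Cassin's Finch > Purple Finch

Proportions for House Finch (n=181): 48/181=0.2652, 14/181=0.0773, 1/181=0.0055, 83/181=0.4586, 34/181=0.1878, 1/181=0.0055
Proportions for Cassin's Finch (n=90): 1/90=0.0111, 36/90=0.4000, 9/90=0.1000, 38/90=0.4222, 3/90=0.0333, 3/90=0.0333
Proportions for Purple Finch (n=243): 3/243=0.0123, 19/243=0.0782, 1/243=0.0041, 1/243=0.0041, 166/243=0.6831, 53/243=0.2181
Σp_Housᵢ² = 0.2652² + 0.0773² + 0.0055² + 0.4586² + 0.1878² + 0.0055² = 0.070331 + 0.005975 + 0.000030 + 0.210314 + 0.035269 + 0.000030 = 0.321949
B_Hous = 1 / 0.321949 = 3.1061
Σp_Cassᵢ² = 0.0111² + 0.4000² + 0.1000² + 0.4222² + 0.0333² + 0.0333² = 0.000123 + 0.160000 + 0.010000 + 0.178253 + 0.001109 + 0.001109 = 0.350594
B_Cass = 1 / 0.350594 = 2.8523
Σp_Purpᵢ² = 0.0123² + 0.0782² + 0.0041² + 0.0041² + 0.6831² + 0.2181² = 0.000151 + 0.006115 + 0.000017 + 0.000017 + 0.466626 + 0.047568 = 0.520494
B_Purp = 1 / 0.520494 = 1.9213
Ranking by B (broadest → narrowest): House Finch (3.11) > Cassin's Finch (2.85) > Purple Finch (1.92)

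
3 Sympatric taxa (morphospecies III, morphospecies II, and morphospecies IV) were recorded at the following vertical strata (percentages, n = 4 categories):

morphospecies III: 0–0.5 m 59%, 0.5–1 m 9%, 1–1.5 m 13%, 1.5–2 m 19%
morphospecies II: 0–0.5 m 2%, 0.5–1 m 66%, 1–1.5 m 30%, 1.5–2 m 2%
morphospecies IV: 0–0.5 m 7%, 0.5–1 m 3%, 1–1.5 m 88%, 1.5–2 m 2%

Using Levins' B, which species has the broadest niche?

morphospecies III

Convert percentages to proportions (divide by 100).
Σp_IIIᵢ² = 0.59² + 0.09² + 0.13² + 0.19² = 0.3481 + 0.0081 + 0.0169 + 0.0361 = 0.4092
B_III = 1 / 0.4092 = 2.4438
Σp_IIᵢ² = 0.02² + 0.66² + 0.30² + 0.02² = 0.0004 + 0.4356 + 0.0900 + 0.0004 = 0.5264
B_II = 1 / 0.5264 = 1.8997
Σp_IVᵢ² = 0.07² + 0.03² + 0.88² + 0.02² = 0.0049 + 0.0009 + 0.7744 + 0.0004 = 0.7806
B_IV = 1 / 0.7806 = 1.2811
Highest B → broadest niche (most generalist): morphospecies III (B = 2.44).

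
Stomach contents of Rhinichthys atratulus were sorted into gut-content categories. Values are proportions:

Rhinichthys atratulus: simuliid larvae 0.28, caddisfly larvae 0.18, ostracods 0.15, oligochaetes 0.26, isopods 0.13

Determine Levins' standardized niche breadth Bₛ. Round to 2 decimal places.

0.90

Σpᵢ² = 0.28² + 0.18² + 0.15² + 0.26² + 0.13² = 0.0784 + 0.0324 + 0.0225 + 0.0676 + 0.0169 = 0.2178
B = 1 / 0.2178 = 4.5914
Bₛ = (B − 1)/(n − 1) = (4.5914 − 1)/(5 − 1) = 3.5914/4 = 0.8979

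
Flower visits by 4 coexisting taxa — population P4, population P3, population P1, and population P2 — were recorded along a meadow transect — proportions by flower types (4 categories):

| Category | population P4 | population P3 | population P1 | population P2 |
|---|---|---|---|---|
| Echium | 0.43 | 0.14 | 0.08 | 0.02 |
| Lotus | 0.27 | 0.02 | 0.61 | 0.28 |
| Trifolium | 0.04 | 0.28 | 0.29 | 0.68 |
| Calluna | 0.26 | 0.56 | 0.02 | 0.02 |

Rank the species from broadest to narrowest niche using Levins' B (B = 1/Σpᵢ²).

population P4 > population P3 > population P1 > population P2

Σp_P4ᵢ² = 0.43² + 0.27² + 0.04² + 0.26² = 0.1849 + 0.0729 + 0.0016 + 0.0676 = 0.3270
B_P4 = 1 / 0.3270 = 3.0581
Σp_P3ᵢ² = 0.14² + 0.02² + 0.28² + 0.56² = 0.0196 + 0.0004 + 0.0784 + 0.3136 = 0.4120
B_P3 = 1 / 0.4120 = 2.4272
Σp_P1ᵢ² = 0.08² + 0.61² + 0.29² + 0.02² = 0.0064 + 0.3721 + 0.0841 + 0.0004 = 0.4630
B_P1 = 1 / 0.4630 = 2.1598
Σp_P2ᵢ² = 0.02² + 0.28² + 0.68² + 0.02² = 0.0004 + 0.0784 + 0.4624 + 0.0004 = 0.5416
B_P2 = 1 / 0.5416 = 1.8464
Ranking by B (broadest → narrowest): population P4 (3.06) > population P3 (2.43) > population P1 (2.16) > population P2 (1.85)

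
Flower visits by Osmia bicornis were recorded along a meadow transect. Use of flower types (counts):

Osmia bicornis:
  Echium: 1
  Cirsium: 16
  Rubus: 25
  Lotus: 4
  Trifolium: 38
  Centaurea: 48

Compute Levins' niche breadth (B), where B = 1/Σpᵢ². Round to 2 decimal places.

3.75

Proportions for Osmia bicornis (n=132): 1/132=0.0076, 16/132=0.1212, 25/132=0.1894, 4/132=0.0303, 38/132=0.2879, 48/132=0.3636
Σpᵢ² = 0.0076² + 0.1212² + 0.1894² + 0.0303² + 0.2879² + 0.3636² = 0.000058 + 0.014689 + 0.035872 + 0.000918 + 0.082886 + 0.132205 = 0.266628
B = 1 / 0.266628 = 3.7505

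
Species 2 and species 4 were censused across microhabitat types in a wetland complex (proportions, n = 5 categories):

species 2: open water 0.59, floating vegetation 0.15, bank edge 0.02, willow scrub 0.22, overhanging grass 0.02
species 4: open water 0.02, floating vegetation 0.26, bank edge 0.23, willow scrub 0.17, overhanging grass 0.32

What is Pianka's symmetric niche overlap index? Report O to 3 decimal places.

0.305

Σ p₁ᵢp₂ᵢ = 0.0118 + 0.0390 + 0.0046 + 0.0374 + 0.0064 = 0.0992
Σp_1ᵢ² = 0.59² + 0.15² + 0.02² + 0.22² + 0.02² = 0.3481 + 0.0225 + 0.0004 + 0.0484 + 0.0004 = 0.4198
Σp_2ᵢ² = 0.02² + 0.26² + 0.23² + 0.17² + 0.32² = 0.0004 + 0.0676 + 0.0529 + 0.0289 + 0.1024 = 0.2522
O = 0.0992 / √(0.4198 × 0.2522) = 0.0992 / 0.325382 = 0.30487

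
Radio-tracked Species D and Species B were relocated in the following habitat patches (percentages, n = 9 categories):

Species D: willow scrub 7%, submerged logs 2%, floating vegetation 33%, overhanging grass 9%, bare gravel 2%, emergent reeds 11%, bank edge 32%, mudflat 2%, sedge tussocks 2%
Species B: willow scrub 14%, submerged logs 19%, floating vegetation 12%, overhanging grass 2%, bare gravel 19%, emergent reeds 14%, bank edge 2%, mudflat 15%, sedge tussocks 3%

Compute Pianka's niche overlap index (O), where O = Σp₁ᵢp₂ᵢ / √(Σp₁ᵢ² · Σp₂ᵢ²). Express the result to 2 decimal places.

Convert percentages to proportions (divide by 100).
Σ p₁ᵢp₂ᵢ = 0.0098 + 0.0038 + 0.0396 + 0.0018 + 0.0038 + 0.0154 + 0.0064 + 0.0030 + 0.0006 = 0.0842
Σp_1ᵢ² = 0.07² + 0.02² + 0.33² + 0.09² + 0.02² + 0.11² + 0.32² + 0.02² + 0.02² = 0.0049 + 0.0004 + 0.1089 + 0.0081 + 0.0004 + 0.0121 + 0.1024 + 0.0004 + 0.0004 = 0.2380
Σp_2ᵢ² = 0.14² + 0.19² + 0.12² + 0.02² + 0.19² + 0.14² + 0.02² + 0.15² + 0.03² = 0.0196 + 0.0361 + 0.0144 + 0.0004 + 0.0361 + 0.0196 + 0.0004 + 0.0225 + 0.0009 = 0.1500
O = 0.0842 / √(0.2380 × 0.1500) = 0.0842 / 0.18894 = 0.4456

0.45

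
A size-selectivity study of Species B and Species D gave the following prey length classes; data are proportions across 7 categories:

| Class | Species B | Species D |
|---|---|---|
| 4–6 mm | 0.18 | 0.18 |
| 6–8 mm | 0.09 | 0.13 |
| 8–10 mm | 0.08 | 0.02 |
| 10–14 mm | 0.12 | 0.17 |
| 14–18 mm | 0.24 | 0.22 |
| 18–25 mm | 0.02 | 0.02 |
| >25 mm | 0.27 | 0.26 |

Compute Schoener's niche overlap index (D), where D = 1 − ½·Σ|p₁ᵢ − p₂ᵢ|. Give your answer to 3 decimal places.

0.910

Σ|p₁ᵢ − p₂ᵢ| = 0.00 + 0.04 + 0.06 + 0.05 + 0.02 + 0.00 + 0.01 = 0.18
D = 1 − ½ × 0.18 = 1 − 0.090 = 0.91000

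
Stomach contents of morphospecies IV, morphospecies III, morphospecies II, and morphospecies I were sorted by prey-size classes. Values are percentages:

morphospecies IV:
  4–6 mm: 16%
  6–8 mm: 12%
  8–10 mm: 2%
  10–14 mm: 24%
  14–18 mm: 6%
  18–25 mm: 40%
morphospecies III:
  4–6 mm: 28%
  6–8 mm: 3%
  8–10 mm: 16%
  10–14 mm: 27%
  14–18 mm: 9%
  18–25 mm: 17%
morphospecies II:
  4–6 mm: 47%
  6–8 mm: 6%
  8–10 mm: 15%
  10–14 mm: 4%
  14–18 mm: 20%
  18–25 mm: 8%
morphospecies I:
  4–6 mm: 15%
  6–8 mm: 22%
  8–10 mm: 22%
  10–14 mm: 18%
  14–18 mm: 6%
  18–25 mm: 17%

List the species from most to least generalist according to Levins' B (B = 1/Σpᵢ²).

Convert percentages to proportions (divide by 100).
Σp_IVᵢ² = 0.16² + 0.12² + 0.02² + 0.24² + 0.06² + 0.40² = 0.0256 + 0.0144 + 0.0004 + 0.0576 + 0.0036 + 0.1600 = 0.2616
B_IV = 1 / 0.2616 = 3.8226
Σp_IIIᵢ² = 0.28² + 0.03² + 0.16² + 0.27² + 0.09² + 0.17² = 0.0784 + 0.0009 + 0.0256 + 0.0729 + 0.0081 + 0.0289 = 0.2148
B_III = 1 / 0.2148 = 4.6555
Σp_IIᵢ² = 0.47² + 0.06² + 0.15² + 0.04² + 0.20² + 0.08² = 0.2209 + 0.0036 + 0.0225 + 0.0016 + 0.0400 + 0.0064 = 0.2950
B_II = 1 / 0.2950 = 3.3898
Σp_Iᵢ² = 0.15² + 0.22² + 0.22² + 0.18² + 0.06² + 0.17² = 0.0225 + 0.0484 + 0.0484 + 0.0324 + 0.0036 + 0.0289 = 0.1842
B_I = 1 / 0.1842 = 5.4289
Ranking by B (broadest → narrowest): morphospecies I (5.43) > morphospecies III (4.66) > morphospecies IV (3.82) > morphospecies II (3.39)

morphospecies I > morphospecies III > morphospecies IV > morphospecies II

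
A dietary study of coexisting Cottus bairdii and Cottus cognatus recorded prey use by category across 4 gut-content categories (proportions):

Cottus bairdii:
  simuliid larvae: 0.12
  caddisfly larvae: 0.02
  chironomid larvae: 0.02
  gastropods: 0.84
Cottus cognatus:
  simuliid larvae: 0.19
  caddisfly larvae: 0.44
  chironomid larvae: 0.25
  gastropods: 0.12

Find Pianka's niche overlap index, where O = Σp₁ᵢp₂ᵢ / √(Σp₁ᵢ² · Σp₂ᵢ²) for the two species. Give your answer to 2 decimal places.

0.29

Σ p₁ᵢp₂ᵢ = 0.0228 + 0.0088 + 0.0050 + 0.1008 = 0.1374
Σp_1ᵢ² = 0.12² + 0.02² + 0.02² + 0.84² = 0.0144 + 0.0004 + 0.0004 + 0.7056 = 0.7208
Σp_2ᵢ² = 0.19² + 0.44² + 0.25² + 0.12² = 0.0361 + 0.1936 + 0.0625 + 0.0144 = 0.3066
O = 0.1374 / √(0.7208 × 0.3066) = 0.1374 / 0.47010 = 0.2923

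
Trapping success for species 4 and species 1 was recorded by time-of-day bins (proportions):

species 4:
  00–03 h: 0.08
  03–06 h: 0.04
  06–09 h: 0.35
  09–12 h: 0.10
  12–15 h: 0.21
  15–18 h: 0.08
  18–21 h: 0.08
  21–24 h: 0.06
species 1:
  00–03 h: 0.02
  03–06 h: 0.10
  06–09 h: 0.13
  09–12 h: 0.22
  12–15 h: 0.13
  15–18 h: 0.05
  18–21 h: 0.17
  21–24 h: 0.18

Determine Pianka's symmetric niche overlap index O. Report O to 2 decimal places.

0.73

Σ p₁ᵢp₂ᵢ = 0.0016 + 0.0040 + 0.0455 + 0.0220 + 0.0273 + 0.0040 + 0.0136 + 0.0108 = 0.1288
Σp_1ᵢ² = 0.08² + 0.04² + 0.35² + 0.10² + 0.21² + 0.08² + 0.08² + 0.06² = 0.0064 + 0.0016 + 0.1225 + 0.0100 + 0.0441 + 0.0064 + 0.0064 + 0.0036 = 0.2010
Σp_2ᵢ² = 0.02² + 0.10² + 0.13² + 0.22² + 0.13² + 0.05² + 0.17² + 0.18² = 0.0004 + 0.0100 + 0.0169 + 0.0484 + 0.0169 + 0.0025 + 0.0289 + 0.0324 = 0.1564
O = 0.1288 / √(0.2010 × 0.1564) = 0.1288 / 0.17730 = 0.7265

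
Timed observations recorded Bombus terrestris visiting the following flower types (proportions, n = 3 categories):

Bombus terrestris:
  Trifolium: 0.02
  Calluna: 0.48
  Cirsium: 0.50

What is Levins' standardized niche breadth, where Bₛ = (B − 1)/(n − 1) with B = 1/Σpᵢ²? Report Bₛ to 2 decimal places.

Σpᵢ² = 0.02² + 0.48² + 0.50² = 0.0004 + 0.2304 + 0.2500 = 0.4808
B = 1 / 0.4808 = 2.0799
Bₛ = (B − 1)/(n − 1) = (2.0799 − 1)/(3 − 1) = 1.0799/2 = 0.5400

0.54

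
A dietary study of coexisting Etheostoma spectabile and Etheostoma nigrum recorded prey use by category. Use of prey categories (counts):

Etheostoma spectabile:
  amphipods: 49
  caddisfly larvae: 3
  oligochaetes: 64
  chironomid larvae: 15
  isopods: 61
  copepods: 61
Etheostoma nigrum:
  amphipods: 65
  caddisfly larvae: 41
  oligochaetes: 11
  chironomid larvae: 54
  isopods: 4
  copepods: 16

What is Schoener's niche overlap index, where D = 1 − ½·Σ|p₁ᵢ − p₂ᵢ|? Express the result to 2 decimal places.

0.43

Proportions for Etheostoma spectabile (n=253): 49/253=0.1937, 3/253=0.0119, 64/253=0.2530, 15/253=0.0593, 61/253=0.2411, 61/253=0.2411
Proportions for Etheostoma nigrum (n=191): 65/191=0.3403, 41/191=0.2147, 11/191=0.0576, 54/191=0.2827, 4/191=0.0209, 16/191=0.0838
Σ|p₁ᵢ − p₂ᵢ| = 0.1466 + 0.2028 + 0.1954 + 0.2234 + 0.2202 + 0.1573 = 1.1457
D = 1 − ½ × 1.1457 = 1 − 0.57285 = 0.42715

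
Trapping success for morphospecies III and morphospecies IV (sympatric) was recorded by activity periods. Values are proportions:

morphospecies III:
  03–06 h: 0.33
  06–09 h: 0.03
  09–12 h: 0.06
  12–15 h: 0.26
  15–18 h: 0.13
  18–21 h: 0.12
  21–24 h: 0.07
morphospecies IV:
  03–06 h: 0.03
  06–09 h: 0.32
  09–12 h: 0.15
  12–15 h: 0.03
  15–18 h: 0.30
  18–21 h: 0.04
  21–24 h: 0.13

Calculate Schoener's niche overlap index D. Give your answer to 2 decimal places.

0.39

Σ|p₁ᵢ − p₂ᵢ| = 0.30 + 0.29 + 0.09 + 0.23 + 0.17 + 0.08 + 0.06 = 1.22
D = 1 − ½ × 1.22 = 1 − 0.610 = 0.3900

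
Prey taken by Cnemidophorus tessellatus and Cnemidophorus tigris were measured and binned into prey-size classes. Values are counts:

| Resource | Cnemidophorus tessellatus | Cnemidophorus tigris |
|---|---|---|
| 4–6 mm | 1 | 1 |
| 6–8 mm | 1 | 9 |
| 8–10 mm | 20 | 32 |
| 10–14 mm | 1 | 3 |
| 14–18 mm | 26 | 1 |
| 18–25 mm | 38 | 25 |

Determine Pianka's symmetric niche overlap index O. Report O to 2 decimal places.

0.78

Proportions for Cnemidophorus tessellatus (n=87): 1/87=0.0115, 1/87=0.0115, 20/87=0.2299, 1/87=0.0115, 26/87=0.2989, 38/87=0.4368
Proportions for Cnemidophorus tigris (n=71): 1/71=0.0141, 9/71=0.1268, 32/71=0.4507, 3/71=0.0423, 1/71=0.0141, 25/71=0.3521
Σ p₁ᵢp₂ᵢ = 0.000162 + 0.001458 + 0.103616 + 0.000486 + 0.004214 + 0.153797 = 0.263733
Σp_1ᵢ² = 0.0115² + 0.0115² + 0.2299² + 0.0115² + 0.2989² + 0.4368² = 0.000132 + 0.000132 + 0.052854 + 0.000132 + 0.089341 + 0.190794 = 0.333385
Σp_2ᵢ² = 0.0141² + 0.1268² + 0.4507² + 0.0423² + 0.0141² + 0.3521² = 0.000199 + 0.016078 + 0.203130 + 0.001789 + 0.000199 + 0.123974 = 0.345369
O = 0.263733 / √(0.333385 × 0.345369) = 0.263733 / 0.3393241 = 0.7772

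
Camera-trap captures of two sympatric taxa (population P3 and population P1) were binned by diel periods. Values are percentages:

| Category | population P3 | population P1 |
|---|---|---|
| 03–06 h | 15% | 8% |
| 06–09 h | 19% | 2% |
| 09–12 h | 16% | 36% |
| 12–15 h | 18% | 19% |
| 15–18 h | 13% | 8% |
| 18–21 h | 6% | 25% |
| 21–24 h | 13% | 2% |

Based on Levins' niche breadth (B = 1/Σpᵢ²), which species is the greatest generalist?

Convert percentages to proportions (divide by 100).
Σp_P3ᵢ² = 0.15² + 0.19² + 0.16² + 0.18² + 0.13² + 0.06² + 0.13² = 0.0225 + 0.0361 + 0.0256 + 0.0324 + 0.0169 + 0.0036 + 0.0169 = 0.1540
B_P3 = 1 / 0.1540 = 6.4935
Σp_P1ᵢ² = 0.08² + 0.02² + 0.36² + 0.19² + 0.08² + 0.25² + 0.02² = 0.0064 + 0.0004 + 0.1296 + 0.0361 + 0.0064 + 0.0625 + 0.0004 = 0.2418
B_P1 = 1 / 0.2418 = 4.1356
Highest B → broadest niche (most generalist): population P3 (B = 6.49).

population P3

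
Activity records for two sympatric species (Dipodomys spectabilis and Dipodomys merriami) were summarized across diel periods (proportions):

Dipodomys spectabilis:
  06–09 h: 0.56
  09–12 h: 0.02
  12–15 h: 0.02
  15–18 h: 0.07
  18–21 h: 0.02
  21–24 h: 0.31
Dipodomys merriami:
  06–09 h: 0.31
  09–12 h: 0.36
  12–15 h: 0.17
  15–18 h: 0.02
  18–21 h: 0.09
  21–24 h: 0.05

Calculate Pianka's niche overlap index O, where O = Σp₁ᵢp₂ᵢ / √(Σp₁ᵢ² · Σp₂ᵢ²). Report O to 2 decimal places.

0.61

Σ p₁ᵢp₂ᵢ = 0.1736 + 0.0072 + 0.0034 + 0.0014 + 0.0018 + 0.0155 = 0.2029
Σp_1ᵢ² = 0.56² + 0.02² + 0.02² + 0.07² + 0.02² + 0.31² = 0.3136 + 0.0004 + 0.0004 + 0.0049 + 0.0004 + 0.0961 = 0.4158
Σp_2ᵢ² = 0.31² + 0.36² + 0.17² + 0.02² + 0.09² + 0.05² = 0.0961 + 0.1296 + 0.0289 + 0.0004 + 0.0081 + 0.0025 = 0.2656
O = 0.2029 / √(0.4158 × 0.2656) = 0.2029 / 0.33232 = 0.6106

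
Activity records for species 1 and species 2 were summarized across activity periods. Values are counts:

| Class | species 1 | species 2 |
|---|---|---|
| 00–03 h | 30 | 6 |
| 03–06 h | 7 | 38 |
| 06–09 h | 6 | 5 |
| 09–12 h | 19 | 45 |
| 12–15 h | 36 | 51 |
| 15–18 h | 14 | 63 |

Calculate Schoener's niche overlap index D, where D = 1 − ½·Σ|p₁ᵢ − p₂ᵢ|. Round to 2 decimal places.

0.66

Proportions for species 1 (n=112): 30/112=0.2679, 7/112=0.0625, 6/112=0.0536, 19/112=0.1696, 36/112=0.3214, 14/112=0.1250
Proportions for species 2 (n=208): 6/208=0.0288, 38/208=0.1827, 5/208=0.0240, 45/208=0.2163, 51/208=0.2452, 63/208=0.3029
Σ|p₁ᵢ − p₂ᵢ| = 0.2391 + 0.1202 + 0.0296 + 0.0467 + 0.0762 + 0.1779 = 0.6897
D = 1 − ½ × 0.6897 = 1 − 0.34485 = 0.65515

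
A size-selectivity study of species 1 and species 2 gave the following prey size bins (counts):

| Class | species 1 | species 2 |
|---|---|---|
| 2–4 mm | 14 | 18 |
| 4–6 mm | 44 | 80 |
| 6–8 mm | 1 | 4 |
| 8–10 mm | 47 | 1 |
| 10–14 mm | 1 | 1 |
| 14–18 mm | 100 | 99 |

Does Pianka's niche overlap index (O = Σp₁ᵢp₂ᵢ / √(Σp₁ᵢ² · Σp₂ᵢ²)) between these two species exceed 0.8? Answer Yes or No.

Proportions for species 1 (n=207): 14/207=0.0676, 44/207=0.2126, 1/207=0.0048, 47/207=0.2271, 1/207=0.0048, 100/207=0.4831
Proportions for species 2 (n=203): 18/203=0.0887, 80/203=0.3941, 4/203=0.0197, 1/203=0.0049, 1/203=0.0049, 99/203=0.4877
Σ p₁ᵢp₂ᵢ = 0.005996 + 0.083786 + 0.000095 + 0.001113 + 0.000024 + 0.235608 = 0.326622
Σp_1ᵢ² = 0.0676² + 0.2126² + 0.0048² + 0.2271² + 0.0048² + 0.4831² = 0.004570 + 0.045199 + 0.000023 + 0.051574 + 0.000023 + 0.233386 = 0.334775
Σp_2ᵢ² = 0.0887² + 0.3941² + 0.0197² + 0.0049² + 0.0049² + 0.4877² = 0.007868 + 0.155315 + 0.000388 + 0.000024 + 0.000024 + 0.237851 = 0.401470
O = 0.326622 / √(0.334775 × 0.401470) = 0.326622 / 0.3666089 = 0.8909
O = 0.8909 > 0.8 → Yes.

Yes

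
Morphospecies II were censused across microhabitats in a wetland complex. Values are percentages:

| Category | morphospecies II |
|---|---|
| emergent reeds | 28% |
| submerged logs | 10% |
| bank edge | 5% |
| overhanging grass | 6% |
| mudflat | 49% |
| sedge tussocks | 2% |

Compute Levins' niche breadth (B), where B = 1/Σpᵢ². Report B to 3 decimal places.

Convert percentages to proportions (divide by 100).
Σpᵢ² = 0.28² + 0.10² + 0.05² + 0.06² + 0.49² + 0.02² = 0.0784 + 0.0100 + 0.0025 + 0.0036 + 0.2401 + 0.0004 = 0.3350
B = 1 / 0.3350 = 2.98507

2.985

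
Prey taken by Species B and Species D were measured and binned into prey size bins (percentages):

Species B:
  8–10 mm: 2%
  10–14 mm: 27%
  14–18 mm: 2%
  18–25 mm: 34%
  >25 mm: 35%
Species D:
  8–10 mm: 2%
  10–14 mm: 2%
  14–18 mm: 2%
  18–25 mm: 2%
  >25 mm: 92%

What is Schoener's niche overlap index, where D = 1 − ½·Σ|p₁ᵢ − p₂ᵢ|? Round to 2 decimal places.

Convert percentages to proportions (divide by 100).
Σ|p₁ᵢ − p₂ᵢ| = 0.00 + 0.25 + 0.00 + 0.32 + 0.57 = 1.14
D = 1 − ½ × 1.14 = 1 − 0.570 = 0.4300

0.43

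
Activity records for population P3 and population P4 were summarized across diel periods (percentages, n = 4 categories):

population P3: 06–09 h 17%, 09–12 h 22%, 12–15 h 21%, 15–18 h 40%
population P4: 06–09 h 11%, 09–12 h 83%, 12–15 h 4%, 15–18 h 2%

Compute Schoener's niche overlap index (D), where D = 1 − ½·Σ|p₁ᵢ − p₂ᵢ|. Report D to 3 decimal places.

0.390

Convert percentages to proportions (divide by 100).
Σ|p₁ᵢ − p₂ᵢ| = 0.06 + 0.61 + 0.17 + 0.38 = 1.22
D = 1 − ½ × 1.22 = 1 − 0.610 = 0.39000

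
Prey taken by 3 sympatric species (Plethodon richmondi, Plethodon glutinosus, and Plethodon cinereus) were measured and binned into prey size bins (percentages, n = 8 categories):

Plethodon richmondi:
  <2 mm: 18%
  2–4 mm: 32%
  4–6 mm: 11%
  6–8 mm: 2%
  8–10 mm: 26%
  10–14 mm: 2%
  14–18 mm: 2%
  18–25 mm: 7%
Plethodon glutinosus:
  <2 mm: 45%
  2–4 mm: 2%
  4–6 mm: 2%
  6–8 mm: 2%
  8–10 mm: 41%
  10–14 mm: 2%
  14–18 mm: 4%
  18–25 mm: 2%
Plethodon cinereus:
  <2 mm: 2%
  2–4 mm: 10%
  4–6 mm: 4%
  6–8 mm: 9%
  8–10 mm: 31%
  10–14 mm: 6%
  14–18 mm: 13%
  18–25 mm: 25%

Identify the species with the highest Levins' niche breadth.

Convert percentages to proportions (divide by 100).
Σp_richᵢ² = 0.18² + 0.32² + 0.11² + 0.02² + 0.26² + 0.02² + 0.02² + 0.07² = 0.0324 + 0.1024 + 0.0121 + 0.0004 + 0.0676 + 0.0004 + 0.0004 + 0.0049 = 0.2206
B_rich = 1 / 0.2206 = 4.5331
Σp_glutᵢ² = 0.45² + 0.02² + 0.02² + 0.02² + 0.41² + 0.02² + 0.04² + 0.02² = 0.2025 + 0.0004 + 0.0004 + 0.0004 + 0.1681 + 0.0004 + 0.0016 + 0.0004 = 0.3742
B_glut = 1 / 0.3742 = 2.6724
Σp_cineᵢ² = 0.02² + 0.10² + 0.04² + 0.09² + 0.31² + 0.06² + 0.13² + 0.25² = 0.0004 + 0.0100 + 0.0016 + 0.0081 + 0.0961 + 0.0036 + 0.0169 + 0.0625 = 0.1992
B_cine = 1 / 0.1992 = 5.0201
Highest B → broadest niche (most generalist): Plethodon cinereus (B = 5.02).

Plethodon cinereus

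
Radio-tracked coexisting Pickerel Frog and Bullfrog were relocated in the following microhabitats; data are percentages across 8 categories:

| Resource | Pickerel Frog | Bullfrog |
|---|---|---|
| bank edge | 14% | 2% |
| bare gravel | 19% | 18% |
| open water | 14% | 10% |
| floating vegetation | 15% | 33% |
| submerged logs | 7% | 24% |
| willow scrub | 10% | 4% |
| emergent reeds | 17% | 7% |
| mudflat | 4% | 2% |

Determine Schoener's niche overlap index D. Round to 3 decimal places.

Convert percentages to proportions (divide by 100).
Σ|p₁ᵢ − p₂ᵢ| = 0.12 + 0.01 + 0.04 + 0.18 + 0.17 + 0.06 + 0.10 + 0.02 = 0.70
D = 1 − ½ × 0.70 = 1 − 0.350 = 0.65000

0.650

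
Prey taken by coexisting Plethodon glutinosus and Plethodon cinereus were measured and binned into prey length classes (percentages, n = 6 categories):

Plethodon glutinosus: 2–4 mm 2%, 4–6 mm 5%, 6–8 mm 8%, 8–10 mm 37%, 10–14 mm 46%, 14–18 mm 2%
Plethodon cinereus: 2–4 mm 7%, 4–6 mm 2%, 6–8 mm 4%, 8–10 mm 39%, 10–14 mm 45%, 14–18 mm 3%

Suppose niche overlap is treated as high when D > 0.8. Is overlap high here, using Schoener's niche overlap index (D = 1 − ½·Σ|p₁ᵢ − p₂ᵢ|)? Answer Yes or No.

Yes

Convert percentages to proportions (divide by 100).
Σ|p₁ᵢ − p₂ᵢ| = 0.05 + 0.03 + 0.04 + 0.02 + 0.01 + 0.01 = 0.16
D = 1 − ½ × 0.16 = 1 − 0.080 = 0.9200
D = 0.9200 > 0.8 → Yes.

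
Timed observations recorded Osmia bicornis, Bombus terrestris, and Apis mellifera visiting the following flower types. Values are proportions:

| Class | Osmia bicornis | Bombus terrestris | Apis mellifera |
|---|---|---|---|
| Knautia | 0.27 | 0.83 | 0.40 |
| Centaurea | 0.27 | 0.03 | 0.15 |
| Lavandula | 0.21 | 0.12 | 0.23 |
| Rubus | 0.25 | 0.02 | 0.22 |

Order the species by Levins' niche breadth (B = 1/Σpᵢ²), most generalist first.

Σp_bicoᵢ² = 0.27² + 0.27² + 0.21² + 0.25² = 0.0729 + 0.0729 + 0.0441 + 0.0625 = 0.2524
B_bico = 1 / 0.2524 = 3.9620
Σp_terrᵢ² = 0.83² + 0.03² + 0.12² + 0.02² = 0.6889 + 0.0009 + 0.0144 + 0.0004 = 0.7046
B_terr = 1 / 0.7046 = 1.4192
Σp_mellᵢ² = 0.40² + 0.15² + 0.23² + 0.22² = 0.1600 + 0.0225 + 0.0529 + 0.0484 = 0.2838
B_mell = 1 / 0.2838 = 3.5236
Ranking by B (broadest → narrowest): Osmia bicornis (3.96) > Apis mellifera (3.52) > Bombus terrestris (1.42)

Osmia bicornis > Apis mellifera > Bombus terrestris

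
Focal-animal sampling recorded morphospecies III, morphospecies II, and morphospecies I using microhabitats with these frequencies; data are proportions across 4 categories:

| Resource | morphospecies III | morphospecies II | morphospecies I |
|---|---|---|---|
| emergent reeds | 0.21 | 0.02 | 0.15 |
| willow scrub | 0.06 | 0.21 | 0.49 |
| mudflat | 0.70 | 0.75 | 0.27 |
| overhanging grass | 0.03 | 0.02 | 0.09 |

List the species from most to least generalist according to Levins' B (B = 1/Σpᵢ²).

morphospecies I > morphospecies III > morphospecies II

Σp_IIIᵢ² = 0.21² + 0.06² + 0.70² + 0.03² = 0.0441 + 0.0036 + 0.4900 + 0.0009 = 0.5386
B_III = 1 / 0.5386 = 1.8567
Σp_IIᵢ² = 0.02² + 0.21² + 0.75² + 0.02² = 0.0004 + 0.0441 + 0.5625 + 0.0004 = 0.6074
B_II = 1 / 0.6074 = 1.6464
Σp_Iᵢ² = 0.15² + 0.49² + 0.27² + 0.09² = 0.0225 + 0.2401 + 0.0729 + 0.0081 = 0.3436
B_I = 1 / 0.3436 = 2.9104
Ranking by B (broadest → narrowest): morphospecies I (2.91) > morphospecies III (1.86) > morphospecies II (1.65)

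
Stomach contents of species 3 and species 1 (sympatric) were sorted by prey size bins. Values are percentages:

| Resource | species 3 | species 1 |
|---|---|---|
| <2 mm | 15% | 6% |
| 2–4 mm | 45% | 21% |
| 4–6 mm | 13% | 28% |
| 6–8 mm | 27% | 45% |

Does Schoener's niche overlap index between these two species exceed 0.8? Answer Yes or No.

Convert percentages to proportions (divide by 100).
Σ|p₁ᵢ − p₂ᵢ| = 0.09 + 0.24 + 0.15 + 0.18 = 0.66
D = 1 − ½ × 0.66 = 1 − 0.330 = 0.6700
D = 0.6700 < 0.8 → No.

No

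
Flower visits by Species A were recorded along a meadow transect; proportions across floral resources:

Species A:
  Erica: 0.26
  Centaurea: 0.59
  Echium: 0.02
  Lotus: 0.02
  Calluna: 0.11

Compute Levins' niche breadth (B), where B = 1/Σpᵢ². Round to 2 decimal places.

2.33

Σpᵢ² = 0.26² + 0.59² + 0.02² + 0.02² + 0.11² = 0.0676 + 0.3481 + 0.0004 + 0.0004 + 0.0121 = 0.4286
B = 1 / 0.4286 = 2.3332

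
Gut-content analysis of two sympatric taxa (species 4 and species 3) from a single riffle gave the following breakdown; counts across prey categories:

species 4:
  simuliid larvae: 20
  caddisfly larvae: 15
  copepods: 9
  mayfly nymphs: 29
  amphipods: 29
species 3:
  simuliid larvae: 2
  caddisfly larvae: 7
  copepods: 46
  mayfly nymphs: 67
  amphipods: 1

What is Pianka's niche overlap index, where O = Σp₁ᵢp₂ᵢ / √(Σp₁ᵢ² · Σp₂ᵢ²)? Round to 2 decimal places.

0.63

Proportions for species 4 (n=102): 20/102=0.1961, 15/102=0.1471, 9/102=0.0882, 29/102=0.2843, 29/102=0.2843
Proportions for species 3 (n=123): 2/123=0.0163, 7/123=0.0569, 46/123=0.3740, 67/123=0.5447, 1/123=0.0081
Σ p₁ᵢp₂ᵢ = 0.003196 + 0.008370 + 0.032987 + 0.154858 + 0.002303 = 0.201714
Σp_1ᵢ² = 0.1961² + 0.1471² + 0.0882² + 0.2843² + 0.2843² = 0.038455 + 0.021638 + 0.007779 + 0.080826 + 0.080826 = 0.229524
Σp_2ᵢ² = 0.0163² + 0.0569² + 0.3740² + 0.5447² + 0.0081² = 0.000266 + 0.003238 + 0.139876 + 0.296698 + 0.000066 = 0.440144
O = 0.201714 / √(0.229524 × 0.440144) = 0.201714 / 0.3178421 = 0.6346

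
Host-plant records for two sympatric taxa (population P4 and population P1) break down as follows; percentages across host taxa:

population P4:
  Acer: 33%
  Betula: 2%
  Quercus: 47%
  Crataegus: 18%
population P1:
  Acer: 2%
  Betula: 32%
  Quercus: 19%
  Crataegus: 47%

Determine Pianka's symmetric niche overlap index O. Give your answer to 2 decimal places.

Convert percentages to proportions (divide by 100).
Σ p₁ᵢp₂ᵢ = 0.0066 + 0.0064 + 0.0893 + 0.0846 = 0.1869
Σp_1ᵢ² = 0.33² + 0.02² + 0.47² + 0.18² = 0.1089 + 0.0004 + 0.2209 + 0.0324 = 0.3626
Σp_2ᵢ² = 0.02² + 0.32² + 0.19² + 0.47² = 0.0004 + 0.1024 + 0.0361 + 0.2209 = 0.3598
O = 0.1869 / √(0.3626 × 0.3598) = 0.1869 / 0.36120 = 0.5174

0.52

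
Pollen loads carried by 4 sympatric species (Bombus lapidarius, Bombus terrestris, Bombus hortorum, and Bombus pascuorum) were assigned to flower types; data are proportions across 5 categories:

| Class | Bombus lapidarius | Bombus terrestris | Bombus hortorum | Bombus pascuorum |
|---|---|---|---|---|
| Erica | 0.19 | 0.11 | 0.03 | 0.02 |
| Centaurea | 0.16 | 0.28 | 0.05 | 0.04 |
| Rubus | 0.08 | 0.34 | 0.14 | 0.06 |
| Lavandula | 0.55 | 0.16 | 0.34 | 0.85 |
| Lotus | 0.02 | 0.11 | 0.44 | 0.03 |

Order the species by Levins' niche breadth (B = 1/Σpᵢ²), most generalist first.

Bombus terrestris > Bombus hortorum > Bombus lapidarius > Bombus pascuorum

Σp_lapiᵢ² = 0.19² + 0.16² + 0.08² + 0.55² + 0.02² = 0.0361 + 0.0256 + 0.0064 + 0.3025 + 0.0004 = 0.3710
B_lapi = 1 / 0.3710 = 2.6954
Σp_terrᵢ² = 0.11² + 0.28² + 0.34² + 0.16² + 0.11² = 0.0121 + 0.0784 + 0.1156 + 0.0256 + 0.0121 = 0.2438
B_terr = 1 / 0.2438 = 4.1017
Σp_hortᵢ² = 0.03² + 0.05² + 0.14² + 0.34² + 0.44² = 0.0009 + 0.0025 + 0.0196 + 0.1156 + 0.1936 = 0.3322
B_hort = 1 / 0.3322 = 3.0102
Σp_pascᵢ² = 0.02² + 0.04² + 0.06² + 0.85² + 0.03² = 0.0004 + 0.0016 + 0.0036 + 0.7225 + 0.0009 = 0.7290
B_pasc = 1 / 0.7290 = 1.3717
Ranking by B (broadest → narrowest): Bombus terrestris (4.10) > Bombus hortorum (3.01) > Bombus lapidarius (2.70) > Bombus pascuorum (1.37)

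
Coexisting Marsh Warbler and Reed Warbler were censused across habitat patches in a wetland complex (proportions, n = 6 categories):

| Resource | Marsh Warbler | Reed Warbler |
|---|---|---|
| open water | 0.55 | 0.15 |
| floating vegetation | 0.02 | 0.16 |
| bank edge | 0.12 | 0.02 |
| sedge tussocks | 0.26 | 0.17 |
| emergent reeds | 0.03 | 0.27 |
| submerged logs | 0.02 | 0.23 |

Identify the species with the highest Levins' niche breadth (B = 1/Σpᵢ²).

Σp_Marsᵢ² = 0.55² + 0.02² + 0.12² + 0.26² + 0.03² + 0.02² = 0.3025 + 0.0004 + 0.0144 + 0.0676 + 0.0009 + 0.0004 = 0.3862
B_Mars = 1 / 0.3862 = 2.5893
Σp_Reedᵢ² = 0.15² + 0.16² + 0.02² + 0.17² + 0.27² + 0.23² = 0.0225 + 0.0256 + 0.0004 + 0.0289 + 0.0729 + 0.0529 = 0.2032
B_Reed = 1 / 0.2032 = 4.9213
Highest B → broadest niche (most generalist): Reed Warbler (B = 4.92).

Reed Warbler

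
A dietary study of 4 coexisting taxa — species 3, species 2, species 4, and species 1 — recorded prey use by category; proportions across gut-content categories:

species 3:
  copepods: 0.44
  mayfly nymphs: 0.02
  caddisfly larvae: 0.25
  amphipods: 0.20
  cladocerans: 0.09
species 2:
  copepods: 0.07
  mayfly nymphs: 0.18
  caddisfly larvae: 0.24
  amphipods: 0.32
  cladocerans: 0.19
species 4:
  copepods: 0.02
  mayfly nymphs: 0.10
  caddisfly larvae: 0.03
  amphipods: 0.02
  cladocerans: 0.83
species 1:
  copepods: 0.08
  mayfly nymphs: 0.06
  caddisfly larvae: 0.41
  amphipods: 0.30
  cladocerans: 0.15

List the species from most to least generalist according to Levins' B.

species 2 > species 1 > species 3 > species 4

Σp_3ᵢ² = 0.44² + 0.02² + 0.25² + 0.20² + 0.09² = 0.1936 + 0.0004 + 0.0625 + 0.0400 + 0.0081 = 0.3046
B_3 = 1 / 0.3046 = 3.2830
Σp_2ᵢ² = 0.07² + 0.18² + 0.24² + 0.32² + 0.19² = 0.0049 + 0.0324 + 0.0576 + 0.1024 + 0.0361 = 0.2334
B_2 = 1 / 0.2334 = 4.2845
Σp_4ᵢ² = 0.02² + 0.10² + 0.03² + 0.02² + 0.83² = 0.0004 + 0.0100 + 0.0009 + 0.0004 + 0.6889 = 0.7006
B_4 = 1 / 0.7006 = 1.4273
Σp_1ᵢ² = 0.08² + 0.06² + 0.41² + 0.30² + 0.15² = 0.0064 + 0.0036 + 0.1681 + 0.0900 + 0.0225 = 0.2906
B_1 = 1 / 0.2906 = 3.4412
Ranking by B (broadest → narrowest): species 2 (4.28) > species 1 (3.44) > species 3 (3.28) > species 4 (1.43)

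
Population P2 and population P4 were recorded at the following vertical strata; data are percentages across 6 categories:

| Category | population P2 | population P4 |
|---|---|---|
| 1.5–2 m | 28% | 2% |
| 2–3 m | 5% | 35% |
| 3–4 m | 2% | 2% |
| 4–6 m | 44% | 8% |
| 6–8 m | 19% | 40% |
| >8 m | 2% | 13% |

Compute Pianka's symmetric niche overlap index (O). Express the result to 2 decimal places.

0.44

Convert percentages to proportions (divide by 100).
Σ p₁ᵢp₂ᵢ = 0.0056 + 0.0175 + 0.0004 + 0.0352 + 0.0760 + 0.0026 = 0.1373
Σp_1ᵢ² = 0.28² + 0.05² + 0.02² + 0.44² + 0.19² + 0.02² = 0.0784 + 0.0025 + 0.0004 + 0.1936 + 0.0361 + 0.0004 = 0.3114
Σp_2ᵢ² = 0.02² + 0.35² + 0.02² + 0.08² + 0.40² + 0.13² = 0.0004 + 0.1225 + 0.0004 + 0.0064 + 0.1600 + 0.0169 = 0.3066
O = 0.1373 / √(0.3114 × 0.3066) = 0.1373 / 0.30899 = 0.4444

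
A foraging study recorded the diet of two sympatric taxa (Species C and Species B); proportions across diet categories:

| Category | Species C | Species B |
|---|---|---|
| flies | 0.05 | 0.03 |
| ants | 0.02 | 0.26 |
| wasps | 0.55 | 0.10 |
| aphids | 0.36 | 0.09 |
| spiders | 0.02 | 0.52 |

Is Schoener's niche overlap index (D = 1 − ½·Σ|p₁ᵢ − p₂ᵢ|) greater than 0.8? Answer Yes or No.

Σ|p₁ᵢ − p₂ᵢ| = 0.02 + 0.24 + 0.45 + 0.27 + 0.50 = 1.48
D = 1 − ½ × 1.48 = 1 − 0.740 = 0.2600
D = 0.2600 < 0.8 → No.

No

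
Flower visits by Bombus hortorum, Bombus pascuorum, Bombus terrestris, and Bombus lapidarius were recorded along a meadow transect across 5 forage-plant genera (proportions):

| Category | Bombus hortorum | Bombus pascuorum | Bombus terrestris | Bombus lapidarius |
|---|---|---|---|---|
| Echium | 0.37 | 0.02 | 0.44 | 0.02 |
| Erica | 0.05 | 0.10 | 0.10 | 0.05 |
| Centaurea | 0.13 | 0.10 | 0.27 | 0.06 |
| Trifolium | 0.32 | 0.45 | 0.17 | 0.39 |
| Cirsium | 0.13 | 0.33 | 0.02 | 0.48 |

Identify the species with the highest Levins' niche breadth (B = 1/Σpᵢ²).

Σp_hortᵢ² = 0.37² + 0.05² + 0.13² + 0.32² + 0.13² = 0.1369 + 0.0025 + 0.0169 + 0.1024 + 0.0169 = 0.2756
B_hort = 1 / 0.2756 = 3.6284
Σp_pascᵢ² = 0.02² + 0.10² + 0.10² + 0.45² + 0.33² = 0.0004 + 0.0100 + 0.0100 + 0.2025 + 0.1089 = 0.3318
B_pasc = 1 / 0.3318 = 3.0139
Σp_terrᵢ² = 0.44² + 0.10² + 0.27² + 0.17² + 0.02² = 0.1936 + 0.0100 + 0.0729 + 0.0289 + 0.0004 = 0.3058
B_terr = 1 / 0.3058 = 3.2701
Σp_lapiᵢ² = 0.02² + 0.05² + 0.06² + 0.39² + 0.48² = 0.0004 + 0.0025 + 0.0036 + 0.1521 + 0.2304 = 0.3890
B_lapi = 1 / 0.3890 = 2.5707
Highest B → broadest niche (most generalist): Bombus hortorum (B = 3.63).

Bombus hortorum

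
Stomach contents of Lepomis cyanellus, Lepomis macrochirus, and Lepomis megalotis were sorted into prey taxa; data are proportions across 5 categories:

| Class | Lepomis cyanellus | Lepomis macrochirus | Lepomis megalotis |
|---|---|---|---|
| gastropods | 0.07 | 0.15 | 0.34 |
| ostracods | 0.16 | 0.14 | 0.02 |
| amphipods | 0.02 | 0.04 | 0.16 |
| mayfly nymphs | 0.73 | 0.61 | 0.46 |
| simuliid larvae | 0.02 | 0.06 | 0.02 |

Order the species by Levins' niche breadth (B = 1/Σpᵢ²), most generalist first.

Lepomis megalotis > Lepomis macrochirus > Lepomis cyanellus

Σp_cyanᵢ² = 0.07² + 0.16² + 0.02² + 0.73² + 0.02² = 0.0049 + 0.0256 + 0.0004 + 0.5329 + 0.0004 = 0.5642
B_cyan = 1 / 0.5642 = 1.7724
Σp_macrᵢ² = 0.15² + 0.14² + 0.04² + 0.61² + 0.06² = 0.0225 + 0.0196 + 0.0016 + 0.3721 + 0.0036 = 0.4194
B_macr = 1 / 0.4194 = 2.3844
Σp_megaᵢ² = 0.34² + 0.02² + 0.16² + 0.46² + 0.02² = 0.1156 + 0.0004 + 0.0256 + 0.2116 + 0.0004 = 0.3536
B_mega = 1 / 0.3536 = 2.8281
Ranking by B (broadest → narrowest): Lepomis megalotis (2.83) > Lepomis macrochirus (2.38) > Lepomis cyanellus (1.77)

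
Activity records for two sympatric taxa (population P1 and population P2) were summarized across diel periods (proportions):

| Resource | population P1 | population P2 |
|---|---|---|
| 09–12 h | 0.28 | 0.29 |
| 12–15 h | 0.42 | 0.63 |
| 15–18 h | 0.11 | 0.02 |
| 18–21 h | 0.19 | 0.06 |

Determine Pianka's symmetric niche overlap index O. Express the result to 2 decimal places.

0.94

Σ p₁ᵢp₂ᵢ = 0.0812 + 0.2646 + 0.0022 + 0.0114 = 0.3594
Σp_1ᵢ² = 0.28² + 0.42² + 0.11² + 0.19² = 0.0784 + 0.1764 + 0.0121 + 0.0361 = 0.3030
Σp_2ᵢ² = 0.29² + 0.63² + 0.02² + 0.06² = 0.0841 + 0.3969 + 0.0004 + 0.0036 = 0.4850
O = 0.3594 / √(0.3030 × 0.4850) = 0.3594 / 0.38335 = 0.9375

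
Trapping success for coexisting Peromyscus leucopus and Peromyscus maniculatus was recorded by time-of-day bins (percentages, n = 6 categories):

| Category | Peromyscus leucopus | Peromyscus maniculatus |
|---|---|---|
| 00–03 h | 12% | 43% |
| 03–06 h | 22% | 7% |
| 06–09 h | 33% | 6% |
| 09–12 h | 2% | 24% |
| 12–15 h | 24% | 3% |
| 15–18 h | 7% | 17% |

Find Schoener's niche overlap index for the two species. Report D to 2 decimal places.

Convert percentages to proportions (divide by 100).
Σ|p₁ᵢ − p₂ᵢ| = 0.31 + 0.15 + 0.27 + 0.22 + 0.21 + 0.10 = 1.26
D = 1 − ½ × 1.26 = 1 − 0.630 = 0.3700

0.37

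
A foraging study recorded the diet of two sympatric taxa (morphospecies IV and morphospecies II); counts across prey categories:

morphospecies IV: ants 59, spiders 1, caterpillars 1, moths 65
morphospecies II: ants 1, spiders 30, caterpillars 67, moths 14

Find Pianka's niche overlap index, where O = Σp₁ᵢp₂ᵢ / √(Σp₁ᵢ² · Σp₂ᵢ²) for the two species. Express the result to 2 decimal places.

0.16

Proportions for morphospecies IV (n=126): 59/126=0.4683, 1/126=0.0079, 1/126=0.0079, 65/126=0.5159
Proportions for morphospecies II (n=112): 1/112=0.0089, 30/112=0.2679, 67/112=0.5982, 14/112=0.1250
Σ p₁ᵢp₂ᵢ = 0.004168 + 0.002116 + 0.004726 + 0.064488 = 0.075498
Σp_1ᵢ² = 0.4683² + 0.0079² + 0.0079² + 0.5159² = 0.219305 + 0.000062 + 0.000062 + 0.266153 = 0.485582
Σp_2ᵢ² = 0.0089² + 0.2679² + 0.5982² + 0.1250² = 0.000079 + 0.071770 + 0.357843 + 0.015625 = 0.445317
O = 0.075498 / √(0.485582 × 0.445317) = 0.075498 / 0.4650139 = 0.1624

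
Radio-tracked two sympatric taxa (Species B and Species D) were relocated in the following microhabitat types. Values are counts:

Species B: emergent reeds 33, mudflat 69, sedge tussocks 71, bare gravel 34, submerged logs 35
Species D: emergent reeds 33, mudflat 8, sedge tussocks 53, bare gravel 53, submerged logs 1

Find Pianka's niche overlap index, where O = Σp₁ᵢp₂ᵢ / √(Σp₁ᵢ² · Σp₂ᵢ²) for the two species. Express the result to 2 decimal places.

Proportions for Species B (n=242): 33/242=0.1364, 69/242=0.2851, 71/242=0.2934, 34/242=0.1405, 35/242=0.1446
Proportions for Species D (n=148): 33/148=0.2230, 8/148=0.0541, 53/148=0.3581, 53/148=0.3581, 1/148=0.0068
Σ p₁ᵢp₂ᵢ = 0.030417 + 0.015424 + 0.105067 + 0.050313 + 0.000983 = 0.202204
Σp_1ᵢ² = 0.1364² + 0.2851² + 0.2934² + 0.1405² + 0.1446² = 0.018605 + 0.081282 + 0.086084 + 0.019740 + 0.020909 = 0.226620
Σp_2ᵢ² = 0.2230² + 0.0541² + 0.3581² + 0.3581² + 0.0068² = 0.049729 + 0.002927 + 0.128236 + 0.128236 + 0.000046 = 0.309174
O = 0.202204 / √(0.226620 × 0.309174) = 0.202204 / 0.2646980 = 0.7639

0.76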